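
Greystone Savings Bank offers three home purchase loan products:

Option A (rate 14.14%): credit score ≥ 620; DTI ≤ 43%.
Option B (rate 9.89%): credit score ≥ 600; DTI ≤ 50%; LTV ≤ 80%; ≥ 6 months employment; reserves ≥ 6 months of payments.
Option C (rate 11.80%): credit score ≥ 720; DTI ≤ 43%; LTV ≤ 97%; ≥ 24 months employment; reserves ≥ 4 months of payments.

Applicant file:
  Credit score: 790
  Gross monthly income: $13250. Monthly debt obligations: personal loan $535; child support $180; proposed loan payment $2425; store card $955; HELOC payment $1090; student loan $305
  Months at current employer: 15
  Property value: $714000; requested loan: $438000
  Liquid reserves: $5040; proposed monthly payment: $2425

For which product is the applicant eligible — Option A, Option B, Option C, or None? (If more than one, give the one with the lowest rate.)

Option A

Total debts = (535 + 180 + 2,425 + 955 + 1,090 + 305) = 5,490; DTI = 5,490/13,250 = 41.4%.
LTV = 438,000/714,000 = 61.3%.
Reserves = 5,040/2,425 = 2.1 months.
Option A: score 790 ≥ 620; DTI 41.4% ≤ 43% → qualifies.
Option B: score 790 ≥ 600; DTI 41.4% ≤ 50%; LTV 61.3% ≤ 80%; employment 15 ≥ 6 mo; reserves 2.1 < 6 mo → does not qualify.
Option C: score 790 ≥ 720; DTI 41.4% ≤ 43%; LTV 61.3% ≤ 97%; employment 15 < 24 mo; reserves 2.1 < 4 mo → does not qualify.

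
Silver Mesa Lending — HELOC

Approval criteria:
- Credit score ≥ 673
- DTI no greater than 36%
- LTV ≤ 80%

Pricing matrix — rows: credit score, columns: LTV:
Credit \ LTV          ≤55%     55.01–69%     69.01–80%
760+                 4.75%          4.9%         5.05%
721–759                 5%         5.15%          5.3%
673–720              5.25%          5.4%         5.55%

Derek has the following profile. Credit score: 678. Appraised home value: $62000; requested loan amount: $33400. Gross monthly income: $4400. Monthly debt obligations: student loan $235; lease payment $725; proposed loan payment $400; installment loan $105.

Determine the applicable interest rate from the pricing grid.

Credit score 678 ≥ 673; Total monthly debts = (235 + 725 + 400 + 105) = 1,465. DTI: 1,465 ÷ 4,400 = 33.3%, within the 36% cap
LTV = 33,400/62,000 = 53.9% ≤ 80%
Row: 678 falls in 673–720. Column: 53.9% falls in ≤55%. Rate = 5.25%.

5.25%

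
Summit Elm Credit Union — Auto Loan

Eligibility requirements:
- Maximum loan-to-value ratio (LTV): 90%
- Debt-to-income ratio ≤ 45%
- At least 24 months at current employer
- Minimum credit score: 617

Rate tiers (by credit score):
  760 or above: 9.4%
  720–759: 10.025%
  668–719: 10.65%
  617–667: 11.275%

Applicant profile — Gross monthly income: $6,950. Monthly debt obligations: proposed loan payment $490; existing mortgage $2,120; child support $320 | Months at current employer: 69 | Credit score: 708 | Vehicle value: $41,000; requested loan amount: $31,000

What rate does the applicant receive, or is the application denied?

Credit score 708 ≥ 617 (meets minimum)
Employment 69 ≥ 24 months
Total monthly debts = (490 + 2,120 + 320) = 2,930. Debt-to-income = 2,930/6,950 = 42.2% — meets 45% limit
LTV: 31,000 ÷ 41,000 = 75.6%, within 90% cap
All requirements met. Score 708 falls in the 668–719 tier → 10.65%.

Approved at 10.65%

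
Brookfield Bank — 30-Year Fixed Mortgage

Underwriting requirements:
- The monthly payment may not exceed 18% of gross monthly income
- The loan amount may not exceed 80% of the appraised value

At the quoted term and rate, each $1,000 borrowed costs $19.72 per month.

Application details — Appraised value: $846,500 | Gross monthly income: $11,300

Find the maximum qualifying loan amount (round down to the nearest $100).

Payment cap: 18% × $11,300 = $2,034/month.
At $19.72 per $1,000, that supports 2,034/19.72 × 1,000 ≈ $103,144 → $103,100.
LTV cap: 80% × $846,500 = $677,200 → $677,200.
Binding constraint: payment-to-income.

$103,100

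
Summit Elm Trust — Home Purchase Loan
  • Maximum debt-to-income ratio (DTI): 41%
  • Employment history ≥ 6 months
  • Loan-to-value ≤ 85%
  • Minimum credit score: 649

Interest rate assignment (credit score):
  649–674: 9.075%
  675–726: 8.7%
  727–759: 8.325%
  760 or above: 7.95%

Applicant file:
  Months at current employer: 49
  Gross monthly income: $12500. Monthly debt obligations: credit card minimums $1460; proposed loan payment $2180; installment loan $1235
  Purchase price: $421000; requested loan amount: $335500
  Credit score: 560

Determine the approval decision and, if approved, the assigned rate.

Credit score 560 < 649 (below minimum)
LTV: 335,500 ÷ 421,000 = 79.7%, within 85% cap
Total monthly debts = (1,460 + 2,180 + 1,235) = 4,875. DTI: 4,875 ÷ 12,500 = 39%, within the 41% cap
Employment 49 ≥ 6 months
Not all requirements met → denied.

Denied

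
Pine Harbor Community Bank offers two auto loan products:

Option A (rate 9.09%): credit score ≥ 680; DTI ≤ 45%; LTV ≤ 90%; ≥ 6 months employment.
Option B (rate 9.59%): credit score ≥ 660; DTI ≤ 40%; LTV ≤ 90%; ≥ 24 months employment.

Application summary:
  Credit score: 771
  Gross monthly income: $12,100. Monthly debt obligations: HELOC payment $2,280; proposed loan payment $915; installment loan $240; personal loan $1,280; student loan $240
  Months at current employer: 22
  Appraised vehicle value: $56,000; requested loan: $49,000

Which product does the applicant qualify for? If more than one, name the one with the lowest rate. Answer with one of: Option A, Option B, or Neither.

Option A

Total debts = (2,280 + 915 + 240 + 1,280 + 240) = 4,955; DTI = 4,955/12,100 = 41%.
LTV = 49,000/56,000 = 87.5%.
Option A: score 771 ≥ 680; DTI 41% ≤ 45%; LTV 87.5% ≤ 90%; employment 22 ≥ 6 mo → qualifies.
Option B: score 771 ≥ 660; DTI 41% > 40%; LTV 87.5% ≤ 90%; employment 22 < 24 mo → does not qualify.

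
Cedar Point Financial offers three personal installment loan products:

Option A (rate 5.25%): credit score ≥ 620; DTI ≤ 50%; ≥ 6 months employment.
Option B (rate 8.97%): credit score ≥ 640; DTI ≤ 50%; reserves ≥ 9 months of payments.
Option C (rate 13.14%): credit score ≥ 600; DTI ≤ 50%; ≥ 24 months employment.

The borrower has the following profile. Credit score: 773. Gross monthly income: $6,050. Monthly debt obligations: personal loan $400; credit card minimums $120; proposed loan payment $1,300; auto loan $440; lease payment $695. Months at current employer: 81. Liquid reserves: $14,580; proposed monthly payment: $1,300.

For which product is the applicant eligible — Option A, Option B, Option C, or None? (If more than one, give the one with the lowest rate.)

Option A

Total debts = (400 + 120 + 1,300 + 440 + 695) = 2,955; DTI = 2,955/6,050 = 48.8%.
Reserves = 14,580/1,300 = 11.2 months.
Option A: score 773 ≥ 620; DTI 48.8% ≤ 50%; employment 81 ≥ 6 mo → qualifies.
Option B: score 773 ≥ 640; DTI 48.8% ≤ 50%; reserves 11.2 ≥ 9 mo → qualifies.
Option C: score 773 ≥ 600; DTI 48.8% ≤ 50%; employment 81 ≥ 24 mo → qualifies.
Qualifying: Option A, Option B, Option C. Lowest rate is 5.25% → Option A.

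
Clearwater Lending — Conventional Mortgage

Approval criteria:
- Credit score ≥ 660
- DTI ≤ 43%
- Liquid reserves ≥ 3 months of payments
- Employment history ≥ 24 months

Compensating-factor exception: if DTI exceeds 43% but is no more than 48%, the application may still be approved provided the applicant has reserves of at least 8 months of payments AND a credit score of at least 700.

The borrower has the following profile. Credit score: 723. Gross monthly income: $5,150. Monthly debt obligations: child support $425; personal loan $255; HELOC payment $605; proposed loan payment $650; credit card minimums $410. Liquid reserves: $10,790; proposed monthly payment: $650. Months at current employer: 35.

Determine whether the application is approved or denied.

Approved

Credit score 723 ≥ 660 (meets base)
Total debts = (425 + 255 + 605 + 650 + 410) = 2,345. DTI: 2,345 ÷ 5,150 = 45.5%, over the 43% base limit.
Liquid reserves cover 10,790/650 = 16.6 months — ≥ 3 required
Employment 35 ≥ 24 months
45.5% falls in the override range (43%–48%), so the compensating-factor test applies.
Reserves 16.6 ≥ 8 months; credit score 723 ≥ 700.
Both compensating conditions met → exception applies.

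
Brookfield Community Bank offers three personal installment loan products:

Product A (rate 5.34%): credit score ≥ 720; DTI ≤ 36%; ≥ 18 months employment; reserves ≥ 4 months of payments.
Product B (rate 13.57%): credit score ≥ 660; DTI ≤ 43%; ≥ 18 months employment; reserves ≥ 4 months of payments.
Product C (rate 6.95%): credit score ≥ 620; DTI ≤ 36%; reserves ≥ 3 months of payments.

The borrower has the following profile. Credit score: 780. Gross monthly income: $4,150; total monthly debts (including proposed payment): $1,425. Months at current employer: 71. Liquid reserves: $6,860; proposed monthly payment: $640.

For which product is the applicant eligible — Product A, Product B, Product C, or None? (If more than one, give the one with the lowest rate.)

DTI = 1,425/4,150 = 34.3%.
Reserves = 6,860/640 = 10.7 months.
Product A: score 780 ≥ 720; DTI 34.3% ≤ 36%; employment 71 ≥ 18 mo; reserves 10.7 ≥ 4 mo → qualifies.
Product B: score 780 ≥ 660; DTI 34.3% ≤ 43%; employment 71 ≥ 18 mo; reserves 10.7 ≥ 4 mo → qualifies.
Product C: score 780 ≥ 620; DTI 34.3% ≤ 36%; reserves 10.7 ≥ 3 mo → qualifies.
Qualifying: Product A, Product B, Product C. Lowest rate is 5.34% → Product A.

Product A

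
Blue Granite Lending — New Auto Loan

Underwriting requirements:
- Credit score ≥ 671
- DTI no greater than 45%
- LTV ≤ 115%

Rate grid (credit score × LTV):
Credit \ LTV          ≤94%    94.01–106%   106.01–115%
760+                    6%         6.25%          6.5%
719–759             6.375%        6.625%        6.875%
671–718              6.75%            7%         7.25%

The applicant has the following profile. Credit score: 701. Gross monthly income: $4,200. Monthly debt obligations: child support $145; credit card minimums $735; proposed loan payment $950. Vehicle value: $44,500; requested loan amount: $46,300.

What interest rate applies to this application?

7%

Credit score 701 ≥ 671; Total monthly debts = (145 + 735 + 950) = 1,830. DTI: 1,830 ÷ 4,200 = 43.6%, within the 45% cap
LTV = 46,300/44,500 = 104% ≤ 115%
Credit 701 → row 671–718; LTV 104% → column 94.01–106%. Grid cell → 7%.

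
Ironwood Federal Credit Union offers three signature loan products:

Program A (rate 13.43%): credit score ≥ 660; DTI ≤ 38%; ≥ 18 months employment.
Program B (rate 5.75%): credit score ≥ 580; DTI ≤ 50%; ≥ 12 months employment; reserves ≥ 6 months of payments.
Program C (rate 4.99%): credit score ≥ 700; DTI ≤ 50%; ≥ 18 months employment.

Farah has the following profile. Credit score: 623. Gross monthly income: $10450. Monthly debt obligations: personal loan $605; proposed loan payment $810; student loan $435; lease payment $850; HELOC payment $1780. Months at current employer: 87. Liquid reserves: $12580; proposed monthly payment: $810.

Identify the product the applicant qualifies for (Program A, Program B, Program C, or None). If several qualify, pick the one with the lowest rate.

Total debts = (605 + 810 + 435 + 850 + 1,780) = 4,480; DTI = 4,480/10,450 = 42.9%.
Reserves = 12,580/810 = 15.5 months.
Program A: score 623 < 660; DTI 42.9% > 38%; employment 87 ≥ 18 mo → does not qualify.
Program B: score 623 ≥ 580; DTI 42.9% ≤ 50%; employment 87 ≥ 12 mo; reserves 15.5 ≥ 6 mo → qualifies.
Program C: score 623 < 700; DTI 42.9% ≤ 50%; employment 87 ≥ 18 mo → does not qualify.

Program B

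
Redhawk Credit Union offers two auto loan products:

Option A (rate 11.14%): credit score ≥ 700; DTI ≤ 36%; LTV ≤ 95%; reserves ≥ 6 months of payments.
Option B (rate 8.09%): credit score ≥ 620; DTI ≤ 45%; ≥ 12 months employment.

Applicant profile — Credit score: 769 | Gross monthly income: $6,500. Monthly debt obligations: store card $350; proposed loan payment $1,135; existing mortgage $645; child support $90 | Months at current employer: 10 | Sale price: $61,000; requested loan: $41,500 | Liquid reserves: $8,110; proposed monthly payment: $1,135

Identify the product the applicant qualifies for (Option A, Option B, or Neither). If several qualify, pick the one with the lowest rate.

Option A

Total debts = (350 + 1,135 + 645 + 90) = 2,220; DTI = 2,220/6,500 = 34.2%.
LTV = 41,500/61,000 = 68%.
Reserves = 8,110/1,135 = 7.1 months.
Option A: score 769 ≥ 700; DTI 34.2% ≤ 36%; LTV 68% ≤ 95%; reserves 7.1 ≥ 6 mo → qualifies.
Option B: score 769 ≥ 620; DTI 34.2% ≤ 45%; employment 10 < 12 mo → does not qualify.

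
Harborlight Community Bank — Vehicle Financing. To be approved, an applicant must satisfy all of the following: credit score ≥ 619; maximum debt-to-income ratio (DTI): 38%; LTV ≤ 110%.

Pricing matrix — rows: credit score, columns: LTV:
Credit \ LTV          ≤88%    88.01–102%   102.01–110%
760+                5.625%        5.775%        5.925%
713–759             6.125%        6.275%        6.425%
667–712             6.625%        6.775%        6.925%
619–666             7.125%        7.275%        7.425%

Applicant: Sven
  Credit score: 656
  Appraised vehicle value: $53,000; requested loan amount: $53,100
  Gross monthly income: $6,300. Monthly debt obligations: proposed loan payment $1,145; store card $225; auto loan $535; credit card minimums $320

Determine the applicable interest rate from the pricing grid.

Credit score 656 ≥ 619; Total monthly debts = (1,145 + 225 + 535 + 320) = 2,225. DTI = 2,225/6,300 = 35.3% ≤ 38%
LTV = 53,100/53,000 = 100.2% ≤ 110%
Score 656 is in the 619–666 band; LTV 100.2% is in the 88.01–102% band → 7.275%.

7.275%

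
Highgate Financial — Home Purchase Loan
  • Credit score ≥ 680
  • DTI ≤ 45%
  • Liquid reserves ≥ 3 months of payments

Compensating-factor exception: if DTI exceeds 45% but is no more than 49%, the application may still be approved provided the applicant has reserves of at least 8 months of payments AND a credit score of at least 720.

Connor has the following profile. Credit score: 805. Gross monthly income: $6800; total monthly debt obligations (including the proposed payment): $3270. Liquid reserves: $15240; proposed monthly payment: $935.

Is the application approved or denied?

Approved

Credit score 805 ≥ 680 (meets base)
DTI = 3,270/6,800 = 48.1% > 45% — standard DTI limit exceeded.
Liquid reserves cover 15,240/935 = 16.3 months — ≥ 3 required
48.1% falls in the override range (45%–49%), so the compensating-factor test applies.
Reserves 16.3 ≥ 8 months; credit score 805 ≥ 720.
Both compensating conditions met → exception applies.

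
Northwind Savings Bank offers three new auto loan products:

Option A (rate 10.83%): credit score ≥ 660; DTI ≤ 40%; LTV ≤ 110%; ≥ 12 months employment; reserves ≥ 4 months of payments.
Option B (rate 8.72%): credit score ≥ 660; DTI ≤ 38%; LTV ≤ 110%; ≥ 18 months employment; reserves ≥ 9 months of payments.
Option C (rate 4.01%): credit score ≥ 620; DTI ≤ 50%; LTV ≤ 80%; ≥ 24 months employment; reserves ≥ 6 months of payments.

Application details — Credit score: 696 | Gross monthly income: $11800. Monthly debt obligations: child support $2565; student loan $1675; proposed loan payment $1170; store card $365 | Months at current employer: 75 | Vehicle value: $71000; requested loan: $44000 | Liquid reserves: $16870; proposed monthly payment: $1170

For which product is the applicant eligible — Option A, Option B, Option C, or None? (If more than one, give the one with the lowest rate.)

Total debts = (2,565 + 1,675 + 1,170 + 365) = 5,775; DTI = 5,775/11,800 = 48.9%.
LTV = 44,000/71,000 = 62%.
Reserves = 16,870/1,170 = 14.4 months.
Option A: score 696 ≥ 660; DTI 48.9% > 40%; LTV 62% ≤ 110%; employment 75 ≥ 12 mo; reserves 14.4 ≥ 4 mo → does not qualify.
Option B: score 696 ≥ 660; DTI 48.9% > 38%; LTV 62% ≤ 110%; employment 75 ≥ 18 mo; reserves 14.4 ≥ 9 mo → does not qualify.
Option C: score 696 ≥ 620; DTI 48.9% ≤ 50%; LTV 62% ≤ 80%; employment 75 ≥ 24 mo; reserves 14.4 ≥ 6 mo → qualifies.

Option C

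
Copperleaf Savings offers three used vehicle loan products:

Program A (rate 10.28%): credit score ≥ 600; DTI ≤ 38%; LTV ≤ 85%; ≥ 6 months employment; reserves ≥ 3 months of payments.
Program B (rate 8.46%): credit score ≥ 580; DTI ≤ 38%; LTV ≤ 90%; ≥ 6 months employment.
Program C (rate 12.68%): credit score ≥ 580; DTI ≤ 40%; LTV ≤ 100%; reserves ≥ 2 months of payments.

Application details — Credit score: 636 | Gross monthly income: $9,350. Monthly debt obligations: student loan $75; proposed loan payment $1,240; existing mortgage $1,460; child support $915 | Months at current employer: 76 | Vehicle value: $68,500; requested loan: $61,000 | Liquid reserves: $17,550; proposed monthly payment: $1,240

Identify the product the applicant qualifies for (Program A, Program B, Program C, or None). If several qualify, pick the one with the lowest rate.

Program C

Total debts = (75 + 1,240 + 1,460 + 915) = 3,690; DTI = 3,690/9,350 = 39.5%.
LTV = 61,000/68,500 = 89.1%.
Reserves = 17,550/1,240 = 14.2 months.
Program A: score 636 ≥ 600; DTI 39.5% > 38%; LTV 89.1% > 85%; employment 76 ≥ 6 mo; reserves 14.2 ≥ 3 mo → does not qualify.
Program B: score 636 ≥ 580; DTI 39.5% > 38%; LTV 89.1% ≤ 90%; employment 76 ≥ 6 mo → does not qualify.
Program C: score 636 ≥ 580; DTI 39.5% ≤ 40%; LTV 89.1% ≤ 100%; reserves 14.2 ≥ 2 mo → qualifies.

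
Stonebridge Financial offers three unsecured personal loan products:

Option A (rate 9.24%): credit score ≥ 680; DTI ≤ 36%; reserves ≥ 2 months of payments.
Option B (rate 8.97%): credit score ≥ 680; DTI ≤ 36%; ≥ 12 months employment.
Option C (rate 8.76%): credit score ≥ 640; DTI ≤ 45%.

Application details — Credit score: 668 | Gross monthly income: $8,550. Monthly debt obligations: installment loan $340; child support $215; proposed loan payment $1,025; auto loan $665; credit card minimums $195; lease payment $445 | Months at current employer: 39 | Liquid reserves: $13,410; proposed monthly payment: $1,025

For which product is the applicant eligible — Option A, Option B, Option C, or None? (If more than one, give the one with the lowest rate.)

Total debts = (340 + 215 + 1,025 + 665 + 195 + 445) = 2,885; DTI = 2,885/8,550 = 33.7%.
Reserves = 13,410/1,025 = 13.1 months.
Option A: score 668 < 680; DTI 33.7% ≤ 36%; reserves 13.1 ≥ 2 mo → does not qualify.
Option B: score 668 < 680; DTI 33.7% ≤ 36%; employment 39 ≥ 12 mo → does not qualify.
Option C: score 668 ≥ 640; DTI 33.7% ≤ 45% → qualifies.

Option C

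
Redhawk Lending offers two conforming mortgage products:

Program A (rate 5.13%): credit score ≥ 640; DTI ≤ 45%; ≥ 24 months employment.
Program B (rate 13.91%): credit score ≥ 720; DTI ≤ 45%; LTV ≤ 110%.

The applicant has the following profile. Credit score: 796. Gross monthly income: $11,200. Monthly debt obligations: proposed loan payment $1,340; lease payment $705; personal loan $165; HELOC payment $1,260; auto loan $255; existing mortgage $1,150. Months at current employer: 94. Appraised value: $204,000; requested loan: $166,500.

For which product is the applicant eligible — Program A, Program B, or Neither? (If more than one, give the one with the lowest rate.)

Total debts = (1,340 + 705 + 165 + 1,260 + 255 + 1,150) = 4,875; DTI = 4,875/11,200 = 43.5%.
LTV = 166,500/204,000 = 81.6%.
Program A: score 796 ≥ 640; DTI 43.5% ≤ 45%; employment 94 ≥ 24 mo → qualifies.
Program B: score 796 ≥ 720; DTI 43.5% ≤ 45%; LTV 81.6% ≤ 110% → qualifies.
Qualifying: Program A, Program B. Lowest rate is 5.13% → Program A.

Program A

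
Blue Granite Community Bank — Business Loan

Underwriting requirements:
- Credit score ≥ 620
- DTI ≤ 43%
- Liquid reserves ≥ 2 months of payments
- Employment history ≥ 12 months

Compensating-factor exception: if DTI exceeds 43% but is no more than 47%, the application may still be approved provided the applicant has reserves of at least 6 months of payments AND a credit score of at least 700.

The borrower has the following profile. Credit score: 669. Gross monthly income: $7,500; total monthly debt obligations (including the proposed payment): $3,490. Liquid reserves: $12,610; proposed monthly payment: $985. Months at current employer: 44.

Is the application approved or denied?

Credit score 669 ≥ 620 (meets base)
DTI = 3,490/7,500 = 46.5% > 43% — standard DTI limit exceeded.
Reserves = 12,610/985 = 12.8 months ≥ 2
Employment 44 ≥ 12 months
DTI 46.5% is within the 43%–47% exception band; checking compensating factors.
Override check — reserves: 12.8 mo (ok); score: 669 (below 700).
Compensating-factor requirement not fully met.

Denied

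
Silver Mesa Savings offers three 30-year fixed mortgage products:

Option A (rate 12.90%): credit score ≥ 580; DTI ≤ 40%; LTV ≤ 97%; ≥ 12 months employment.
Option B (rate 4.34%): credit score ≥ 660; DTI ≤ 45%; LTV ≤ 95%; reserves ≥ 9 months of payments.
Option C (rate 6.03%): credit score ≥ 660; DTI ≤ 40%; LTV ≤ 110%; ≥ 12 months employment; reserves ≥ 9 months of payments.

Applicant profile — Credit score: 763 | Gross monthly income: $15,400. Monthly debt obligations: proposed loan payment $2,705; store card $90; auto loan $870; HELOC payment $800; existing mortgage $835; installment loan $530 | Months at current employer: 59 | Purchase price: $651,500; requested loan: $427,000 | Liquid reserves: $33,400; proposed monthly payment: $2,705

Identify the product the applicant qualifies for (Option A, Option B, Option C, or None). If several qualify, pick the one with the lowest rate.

Option B

Total debts = (2,705 + 90 + 870 + 800 + 835 + 530) = 5,830; DTI = 5,830/15,400 = 37.9%.
LTV = 427,000/651,500 = 65.5%.
Reserves = 33,400/2,705 = 12.3 months.
Option A: score 763 ≥ 580; DTI 37.9% ≤ 40%; LTV 65.5% ≤ 97%; employment 59 ≥ 12 mo → qualifies.
Option B: score 763 ≥ 660; DTI 37.9% ≤ 45%; LTV 65.5% ≤ 95%; reserves 12.3 ≥ 9 mo → qualifies.
Option C: score 763 ≥ 660; DTI 37.9% ≤ 40%; LTV 65.5% ≤ 110%; employment 59 ≥ 12 mo; reserves 12.3 ≥ 9 mo → qualifies.
Qualifying: Option A, Option B, Option C. Lowest rate is 4.34% → Option B.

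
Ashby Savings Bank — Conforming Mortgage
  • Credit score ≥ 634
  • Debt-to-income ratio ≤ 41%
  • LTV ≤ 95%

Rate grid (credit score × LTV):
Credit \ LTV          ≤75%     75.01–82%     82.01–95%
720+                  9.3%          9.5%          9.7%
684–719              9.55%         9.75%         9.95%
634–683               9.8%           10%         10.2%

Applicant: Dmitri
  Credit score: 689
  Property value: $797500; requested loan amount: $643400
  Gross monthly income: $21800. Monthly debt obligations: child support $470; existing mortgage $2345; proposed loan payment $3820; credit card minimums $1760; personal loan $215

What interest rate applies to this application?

Credit score 689 ≥ 634; Total monthly debts = (470 + 2,345 + 3,820 + 1,760 + 215) = 8,610. DTI = 8,610/21,800 = 39.5% ≤ 41%
Loan-to-value = 643,400/797,500 = 80.7% — pass (95% max)
Row: 689 falls in 684–719. Column: 80.7% falls in 75.01–82%. Rate = 9.75%.

9.75%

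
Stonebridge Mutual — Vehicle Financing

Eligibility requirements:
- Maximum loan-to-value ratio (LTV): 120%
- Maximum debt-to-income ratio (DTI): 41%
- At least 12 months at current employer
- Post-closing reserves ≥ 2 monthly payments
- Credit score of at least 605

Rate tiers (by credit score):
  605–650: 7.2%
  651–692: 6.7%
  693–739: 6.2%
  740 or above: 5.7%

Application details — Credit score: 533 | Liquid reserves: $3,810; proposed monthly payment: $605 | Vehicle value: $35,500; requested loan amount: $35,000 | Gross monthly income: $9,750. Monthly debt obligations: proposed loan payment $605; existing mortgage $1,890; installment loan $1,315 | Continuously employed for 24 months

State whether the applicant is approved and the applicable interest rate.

Denied

Credit score 533 < 605 (below minimum)
LTV = 35,000/35,500 = 98.6% ≤ 120%
Employment 24 ≥ 12 months
Total monthly debts = (605 + 1,890 + 1,315) = 3,810. Debt-to-income = 3,810/9,750 = 39.1% — meets 41% limit
Liquid reserves cover 3,810/605 = 6.3 months — ≥ 2 required
Not all requirements met → denied.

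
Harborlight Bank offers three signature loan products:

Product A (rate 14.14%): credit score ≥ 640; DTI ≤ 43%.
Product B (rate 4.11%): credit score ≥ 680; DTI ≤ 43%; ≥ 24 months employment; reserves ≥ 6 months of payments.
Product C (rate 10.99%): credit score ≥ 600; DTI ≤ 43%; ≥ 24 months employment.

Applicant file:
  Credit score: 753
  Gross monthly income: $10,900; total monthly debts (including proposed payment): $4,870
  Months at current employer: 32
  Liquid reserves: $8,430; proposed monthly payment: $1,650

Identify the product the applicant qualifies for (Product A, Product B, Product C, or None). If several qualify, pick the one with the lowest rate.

DTI = 4,870/10,900 = 44.7%.
Reserves = 8,430/1,650 = 5.1 months.
Product A: score 753 ≥ 640; DTI 44.7% > 43% → does not qualify.
Product B: score 753 ≥ 680; DTI 44.7% > 43%; employment 32 ≥ 24 mo; reserves 5.1 < 6 mo → does not qualify.
Product C: score 753 ≥ 600; DTI 44.7% > 43%; employment 32 ≥ 24 mo → does not qualify.

None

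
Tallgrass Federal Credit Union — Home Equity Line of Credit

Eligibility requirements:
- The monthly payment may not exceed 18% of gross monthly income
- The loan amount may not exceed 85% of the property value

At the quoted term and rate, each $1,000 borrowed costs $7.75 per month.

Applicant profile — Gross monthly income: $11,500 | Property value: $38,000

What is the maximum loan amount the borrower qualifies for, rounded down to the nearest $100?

Payment cap: 18% × $11,500 = $2,070/month.
At $7.75 per $1,000, that supports 2,070/7.75 × 1,000 ≈ $267,096 → $267,000.
LTV cap: 85% × $38,000 = $32,300 → $32,300.
Binding constraint: loan-to-value.

$32,300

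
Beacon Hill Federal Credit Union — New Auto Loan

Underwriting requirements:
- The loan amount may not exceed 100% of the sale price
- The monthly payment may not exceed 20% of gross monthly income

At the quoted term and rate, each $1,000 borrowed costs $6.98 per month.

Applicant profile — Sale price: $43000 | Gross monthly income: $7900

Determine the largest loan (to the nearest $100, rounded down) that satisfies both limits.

Payment cap: 20% × $7,900 = $1,580/month.
At $6.98 per $1,000, that supports 1,580/6.98 × 1,000 ≈ $226,361 → $226,300.
LTV cap: 100% × $43,000 = $43,000 → $43,000.
Binding constraint: loan-to-value.

$43,000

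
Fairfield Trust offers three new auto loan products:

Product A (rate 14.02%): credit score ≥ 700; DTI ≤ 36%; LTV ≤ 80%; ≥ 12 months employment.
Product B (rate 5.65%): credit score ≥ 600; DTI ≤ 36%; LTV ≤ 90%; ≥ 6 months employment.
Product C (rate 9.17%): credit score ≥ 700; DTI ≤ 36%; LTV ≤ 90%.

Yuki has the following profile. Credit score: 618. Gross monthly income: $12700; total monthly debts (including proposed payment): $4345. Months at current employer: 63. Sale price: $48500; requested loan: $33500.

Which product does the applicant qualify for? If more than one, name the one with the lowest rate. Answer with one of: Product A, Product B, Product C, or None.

Product B

DTI = 4,345/12,700 = 34.2%.
LTV = 33,500/48,500 = 69.1%.
Product A: score 618 < 700; DTI 34.2% ≤ 36%; LTV 69.1% ≤ 80%; employment 63 ≥ 12 mo → does not qualify.
Product B: score 618 ≥ 600; DTI 34.2% ≤ 36%; LTV 69.1% ≤ 90%; employment 63 ≥ 6 mo → qualifies.
Product C: score 618 < 700; DTI 34.2% ≤ 36%; LTV 69.1% ≤ 90% → does not qualify.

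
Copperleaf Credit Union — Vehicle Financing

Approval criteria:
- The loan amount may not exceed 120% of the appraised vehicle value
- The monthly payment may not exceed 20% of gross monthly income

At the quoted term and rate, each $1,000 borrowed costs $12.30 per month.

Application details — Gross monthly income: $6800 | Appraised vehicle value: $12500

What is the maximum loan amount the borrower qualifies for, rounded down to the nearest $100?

Payment cap: 20% × $6,800 = $1,360/month.
At $12.30 per $1,000, that supports 1,360/12.30 × 1,000 ≈ $110,569 → $110,500.
LTV cap: 120% × $12,500 = $15,000 → $15,000.
Binding constraint: loan-to-value.

$15,000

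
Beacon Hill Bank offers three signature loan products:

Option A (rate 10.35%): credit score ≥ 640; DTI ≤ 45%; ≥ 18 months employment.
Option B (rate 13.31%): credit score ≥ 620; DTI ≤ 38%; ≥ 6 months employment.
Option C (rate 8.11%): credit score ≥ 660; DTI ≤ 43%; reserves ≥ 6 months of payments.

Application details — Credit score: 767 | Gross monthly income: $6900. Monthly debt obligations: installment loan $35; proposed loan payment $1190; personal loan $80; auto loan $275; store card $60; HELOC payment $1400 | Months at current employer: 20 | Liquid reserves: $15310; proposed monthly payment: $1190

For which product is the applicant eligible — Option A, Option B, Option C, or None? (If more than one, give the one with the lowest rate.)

Option A

Total debts = (35 + 1,190 + 80 + 275 + 60 + 1,400) = 3,040; DTI = 3,040/6,900 = 44.1%.
Reserves = 15,310/1,190 = 12.9 months.
Option A: score 767 ≥ 640; DTI 44.1% ≤ 45%; employment 20 ≥ 18 mo → qualifies.
Option B: score 767 ≥ 620; DTI 44.1% > 38%; employment 20 ≥ 6 mo → does not qualify.
Option C: score 767 ≥ 660; DTI 44.1% > 43%; reserves 12.9 ≥ 6 mo → does not qualify.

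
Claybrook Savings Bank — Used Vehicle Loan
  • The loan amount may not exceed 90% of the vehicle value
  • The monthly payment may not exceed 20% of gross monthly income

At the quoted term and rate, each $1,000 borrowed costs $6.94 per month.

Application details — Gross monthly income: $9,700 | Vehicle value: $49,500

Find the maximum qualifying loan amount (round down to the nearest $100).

$44,500

Payment cap: 20% × $9,700 = $1,940/month.
At $6.94 per $1,000, that supports 1,940/6.94 × 1,000 ≈ $279,538 → $279,500.
LTV cap: 90% × $49,500 = $44,550 → $44,500.
Binding constraint: loan-to-value.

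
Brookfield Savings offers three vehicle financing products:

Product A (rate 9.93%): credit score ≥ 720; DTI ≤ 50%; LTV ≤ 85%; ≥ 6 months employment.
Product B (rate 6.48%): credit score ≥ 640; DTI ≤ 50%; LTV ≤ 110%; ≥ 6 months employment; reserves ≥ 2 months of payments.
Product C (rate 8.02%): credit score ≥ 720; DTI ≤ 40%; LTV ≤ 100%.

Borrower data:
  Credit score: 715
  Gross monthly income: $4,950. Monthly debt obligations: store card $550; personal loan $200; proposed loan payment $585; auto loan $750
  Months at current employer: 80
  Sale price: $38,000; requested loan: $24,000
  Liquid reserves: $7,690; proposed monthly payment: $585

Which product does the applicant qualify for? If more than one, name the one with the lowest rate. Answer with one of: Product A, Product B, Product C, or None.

Total debts = (550 + 200 + 585 + 750) = 2,085; DTI = 2,085/4,950 = 42.1%.
LTV = 24,000/38,000 = 63.2%.
Reserves = 7,690/585 = 13.1 months.
Product A: score 715 < 720; DTI 42.1% ≤ 50%; LTV 63.2% ≤ 85%; employment 80 ≥ 6 mo → does not qualify.
Product B: score 715 ≥ 640; DTI 42.1% ≤ 50%; LTV 63.2% ≤ 110%; employment 80 ≥ 6 mo; reserves 13.1 ≥ 2 mo → qualifies.
Product C: score 715 < 720; DTI 42.1% > 40%; LTV 63.2% ≤ 100% → does not qualify.

Product B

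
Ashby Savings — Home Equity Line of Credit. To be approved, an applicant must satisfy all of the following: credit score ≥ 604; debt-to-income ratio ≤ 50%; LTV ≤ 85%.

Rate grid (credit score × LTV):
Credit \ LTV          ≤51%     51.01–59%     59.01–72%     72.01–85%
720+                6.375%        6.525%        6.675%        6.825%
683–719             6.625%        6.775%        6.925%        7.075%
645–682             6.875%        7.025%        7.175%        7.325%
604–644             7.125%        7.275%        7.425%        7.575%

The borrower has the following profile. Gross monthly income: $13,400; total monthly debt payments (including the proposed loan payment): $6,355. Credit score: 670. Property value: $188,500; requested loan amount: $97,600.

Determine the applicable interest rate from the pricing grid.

Credit score 670 ≥ 604; DTI = 6,355/13,400 = 47.4% ≤ 50%
LTV: 97,600 ÷ 188,500 = 51.8%, within 85% cap
Score 670 is in the 645–682 band; LTV 51.8% is in the 51.01–59% band → 7.025%.

7.025%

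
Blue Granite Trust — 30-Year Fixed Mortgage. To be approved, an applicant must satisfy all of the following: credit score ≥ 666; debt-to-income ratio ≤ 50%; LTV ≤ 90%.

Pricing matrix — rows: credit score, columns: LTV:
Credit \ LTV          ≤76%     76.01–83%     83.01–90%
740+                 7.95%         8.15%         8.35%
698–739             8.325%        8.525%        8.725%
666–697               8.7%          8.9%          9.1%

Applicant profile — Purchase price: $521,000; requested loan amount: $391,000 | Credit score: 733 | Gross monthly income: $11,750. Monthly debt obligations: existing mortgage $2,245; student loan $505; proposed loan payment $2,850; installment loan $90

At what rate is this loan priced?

8.325%

Credit score 733 ≥ 666; Total monthly debts = (2,245 + 505 + 2,850 + 90) = 5,690. Debt-to-income = 5,690/11,750 = 48.4% — meets 50% limit
Loan-to-value = 391,000/521,000 = 75% — pass (90% max)
Score 733 is in the 698–739 band; LTV 75% is in the ≤76% band → 8.325%.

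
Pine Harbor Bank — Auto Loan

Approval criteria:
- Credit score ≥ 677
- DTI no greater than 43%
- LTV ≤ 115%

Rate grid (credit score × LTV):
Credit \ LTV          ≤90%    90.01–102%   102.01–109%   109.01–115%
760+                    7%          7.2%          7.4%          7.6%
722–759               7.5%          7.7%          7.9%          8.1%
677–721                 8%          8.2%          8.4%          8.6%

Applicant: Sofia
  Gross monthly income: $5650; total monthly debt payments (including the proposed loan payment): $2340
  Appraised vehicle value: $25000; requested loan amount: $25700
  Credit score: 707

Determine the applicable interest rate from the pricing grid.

Credit score 707 ≥ 677; DTI = 2,340/5,650 = 41.4% ≤ 43%
LTV: 25,700 ÷ 25,000 = 102.8%, within 115% cap
Row: 707 falls in 677–721. Column: 102.8% falls in 102.01–109%. Rate = 8.4%.

8.4%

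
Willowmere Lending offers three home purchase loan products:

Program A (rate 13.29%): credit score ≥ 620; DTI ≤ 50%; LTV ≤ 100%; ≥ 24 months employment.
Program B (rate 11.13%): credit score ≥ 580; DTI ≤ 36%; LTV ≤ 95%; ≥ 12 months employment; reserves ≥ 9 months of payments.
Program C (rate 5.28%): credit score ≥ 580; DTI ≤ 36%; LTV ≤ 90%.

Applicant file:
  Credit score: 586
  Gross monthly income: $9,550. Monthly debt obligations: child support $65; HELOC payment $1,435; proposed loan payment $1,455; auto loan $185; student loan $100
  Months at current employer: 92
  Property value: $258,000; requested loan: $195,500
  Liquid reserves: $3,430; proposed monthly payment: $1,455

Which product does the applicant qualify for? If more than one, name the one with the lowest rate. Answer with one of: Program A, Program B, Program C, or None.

Total debts = (65 + 1,435 + 1,455 + 185 + 100) = 3,240; DTI = 3,240/9,550 = 33.9%.
LTV = 195,500/258,000 = 75.8%.
Reserves = 3,430/1,455 = 2.4 months.
Program A: score 586 < 620; DTI 33.9% ≤ 50%; LTV 75.8% ≤ 100%; employment 92 ≥ 24 mo → does not qualify.
Program B: score 586 ≥ 580; DTI 33.9% ≤ 36%; LTV 75.8% ≤ 95%; employment 92 ≥ 12 mo; reserves 2.4 < 9 mo → does not qualify.
Program C: score 586 ≥ 580; DTI 33.9% ≤ 36%; LTV 75.8% ≤ 90% → qualifies.

Program C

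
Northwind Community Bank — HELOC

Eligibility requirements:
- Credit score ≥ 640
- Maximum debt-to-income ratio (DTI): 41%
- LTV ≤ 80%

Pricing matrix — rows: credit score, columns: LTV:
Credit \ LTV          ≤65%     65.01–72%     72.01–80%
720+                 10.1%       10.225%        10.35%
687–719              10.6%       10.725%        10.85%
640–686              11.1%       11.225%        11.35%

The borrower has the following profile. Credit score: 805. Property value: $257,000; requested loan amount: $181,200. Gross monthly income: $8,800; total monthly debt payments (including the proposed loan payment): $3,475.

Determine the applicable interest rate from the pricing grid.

Credit score 805 ≥ 640; DTI: 3,475 ÷ 8,800 = 39.5%, within the 41% cap
LTV = 181,200/257,000 = 70.5% ≤ 80%
Row: 805 falls in 720+. Column: 70.5% falls in 65.01–72%. Rate = 10.225%.

10.225%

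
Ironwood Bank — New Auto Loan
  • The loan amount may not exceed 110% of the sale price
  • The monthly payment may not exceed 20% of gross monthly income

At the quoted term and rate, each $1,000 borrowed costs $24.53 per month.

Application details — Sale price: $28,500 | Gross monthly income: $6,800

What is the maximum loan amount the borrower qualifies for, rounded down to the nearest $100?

$31,300

Payment cap: 20% × $6,800 = $1,360/month.
At $24.53 per $1,000, that supports 1,360/24.53 × 1,000 ≈ $55,442 → $55,400.
LTV cap: 110% × $28,500 = $31,350 → $31,300.
Binding constraint: loan-to-value.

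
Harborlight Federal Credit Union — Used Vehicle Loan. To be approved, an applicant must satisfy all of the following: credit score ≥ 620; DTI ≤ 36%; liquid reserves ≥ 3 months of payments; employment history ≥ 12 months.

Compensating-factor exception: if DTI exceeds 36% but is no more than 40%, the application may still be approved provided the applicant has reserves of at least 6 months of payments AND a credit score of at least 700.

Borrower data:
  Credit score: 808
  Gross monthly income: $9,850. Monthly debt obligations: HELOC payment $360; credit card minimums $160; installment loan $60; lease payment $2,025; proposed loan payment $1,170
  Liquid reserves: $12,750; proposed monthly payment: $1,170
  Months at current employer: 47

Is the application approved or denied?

Credit score 808 ≥ 620 (meets base)
Total debts = (360 + 160 + 60 + 2,025 + 1,170) = 3,775. DTI = 3,775/9,850 = 38.3% > 36% — standard DTI limit exceeded.
Liquid reserves cover 12,750/1,170 = 10.9 months — ≥ 3 required
Employment 47 ≥ 12 months
38.3% falls in the override range (36%–40%), so the compensating-factor test applies.
Override check — reserves: 10.9 mo (ok); score: 808 (ok).
Both compensating conditions met → exception applies.

Approved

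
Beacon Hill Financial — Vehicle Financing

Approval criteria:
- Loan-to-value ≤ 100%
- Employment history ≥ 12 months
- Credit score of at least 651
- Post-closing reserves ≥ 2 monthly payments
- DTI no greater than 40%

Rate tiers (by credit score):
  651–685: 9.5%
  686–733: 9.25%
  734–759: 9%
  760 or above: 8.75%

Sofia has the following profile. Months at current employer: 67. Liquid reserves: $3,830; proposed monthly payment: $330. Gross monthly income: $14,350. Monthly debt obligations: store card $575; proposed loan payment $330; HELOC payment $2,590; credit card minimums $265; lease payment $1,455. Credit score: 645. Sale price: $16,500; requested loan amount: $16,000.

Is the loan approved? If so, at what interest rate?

Denied

Credit score 645 < 651 (below minimum)
Total monthly debts = (575 + 330 + 2,590 + 265 + 1,455) = 5,215. Debt-to-income = 5,215/14,350 = 36.3% — meets 40% limit
Reserves: 3,830 ÷ 330 = 11.6 months (meets 2-month minimum)
LTV: 16,000 ÷ 16,500 = 97%, within 100% cap
Employment 67 ≥ 12 months
Not all requirements met → denied.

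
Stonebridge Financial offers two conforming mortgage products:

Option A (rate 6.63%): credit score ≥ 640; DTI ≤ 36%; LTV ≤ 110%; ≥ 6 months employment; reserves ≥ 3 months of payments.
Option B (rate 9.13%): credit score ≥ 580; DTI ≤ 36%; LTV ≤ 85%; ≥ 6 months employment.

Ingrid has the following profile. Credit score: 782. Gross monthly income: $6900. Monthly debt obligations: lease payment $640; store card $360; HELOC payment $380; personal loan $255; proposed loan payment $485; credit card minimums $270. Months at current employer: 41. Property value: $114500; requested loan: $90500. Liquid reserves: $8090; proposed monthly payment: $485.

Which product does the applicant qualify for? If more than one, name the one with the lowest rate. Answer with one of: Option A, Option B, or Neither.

Option A

Total debts = (640 + 360 + 380 + 255 + 485 + 270) = 2,390; DTI = 2,390/6,900 = 34.6%.
LTV = 90,500/114,500 = 79%.
Reserves = 8,090/485 = 16.7 months.
Option A: score 782 ≥ 640; DTI 34.6% ≤ 36%; LTV 79% ≤ 110%; employment 41 ≥ 6 mo; reserves 16.7 ≥ 3 mo → qualifies.
Option B: score 782 ≥ 580; DTI 34.6% ≤ 36%; LTV 79% ≤ 85%; employment 41 ≥ 6 mo → qualifies.
Qualifying: Option A, Option B. Lowest rate is 6.63% → Option A.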